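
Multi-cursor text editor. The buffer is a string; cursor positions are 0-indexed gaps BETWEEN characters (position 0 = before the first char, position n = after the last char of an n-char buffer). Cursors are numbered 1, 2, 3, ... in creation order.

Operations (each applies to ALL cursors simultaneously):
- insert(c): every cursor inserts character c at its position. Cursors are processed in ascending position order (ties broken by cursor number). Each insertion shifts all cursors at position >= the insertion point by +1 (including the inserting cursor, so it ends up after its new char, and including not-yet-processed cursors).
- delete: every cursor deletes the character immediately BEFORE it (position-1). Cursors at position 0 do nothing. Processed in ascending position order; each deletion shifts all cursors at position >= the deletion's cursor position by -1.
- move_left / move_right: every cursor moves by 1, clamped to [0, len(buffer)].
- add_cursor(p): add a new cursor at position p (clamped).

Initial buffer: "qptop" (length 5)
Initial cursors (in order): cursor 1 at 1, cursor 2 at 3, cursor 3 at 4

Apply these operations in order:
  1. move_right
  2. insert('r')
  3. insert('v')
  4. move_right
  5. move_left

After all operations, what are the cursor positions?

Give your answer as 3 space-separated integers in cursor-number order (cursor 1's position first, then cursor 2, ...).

Answer: 4 8 10

Derivation:
After op 1 (move_right): buffer="qptop" (len 5), cursors c1@2 c2@4 c3@5, authorship .....
After op 2 (insert('r')): buffer="qprtorpr" (len 8), cursors c1@3 c2@6 c3@8, authorship ..1..2.3
After op 3 (insert('v')): buffer="qprvtorvprv" (len 11), cursors c1@4 c2@8 c3@11, authorship ..11..22.33
After op 4 (move_right): buffer="qprvtorvprv" (len 11), cursors c1@5 c2@9 c3@11, authorship ..11..22.33
After op 5 (move_left): buffer="qprvtorvprv" (len 11), cursors c1@4 c2@8 c3@10, authorship ..11..22.33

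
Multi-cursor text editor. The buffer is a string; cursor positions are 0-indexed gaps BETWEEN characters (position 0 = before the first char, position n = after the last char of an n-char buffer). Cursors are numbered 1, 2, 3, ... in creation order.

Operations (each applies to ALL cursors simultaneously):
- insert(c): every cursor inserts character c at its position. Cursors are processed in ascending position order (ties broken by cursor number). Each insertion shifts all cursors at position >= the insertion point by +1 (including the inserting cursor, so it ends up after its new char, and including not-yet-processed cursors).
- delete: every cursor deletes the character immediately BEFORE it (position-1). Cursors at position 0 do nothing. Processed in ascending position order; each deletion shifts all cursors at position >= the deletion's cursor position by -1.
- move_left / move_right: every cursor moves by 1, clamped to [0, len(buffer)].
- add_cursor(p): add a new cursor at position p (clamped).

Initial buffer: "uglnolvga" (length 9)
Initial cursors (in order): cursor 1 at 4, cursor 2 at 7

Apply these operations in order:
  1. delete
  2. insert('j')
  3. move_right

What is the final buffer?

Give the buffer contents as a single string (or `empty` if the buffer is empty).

After op 1 (delete): buffer="uglolga" (len 7), cursors c1@3 c2@5, authorship .......
After op 2 (insert('j')): buffer="ugljoljga" (len 9), cursors c1@4 c2@7, authorship ...1..2..
After op 3 (move_right): buffer="ugljoljga" (len 9), cursors c1@5 c2@8, authorship ...1..2..

Answer: ugljoljga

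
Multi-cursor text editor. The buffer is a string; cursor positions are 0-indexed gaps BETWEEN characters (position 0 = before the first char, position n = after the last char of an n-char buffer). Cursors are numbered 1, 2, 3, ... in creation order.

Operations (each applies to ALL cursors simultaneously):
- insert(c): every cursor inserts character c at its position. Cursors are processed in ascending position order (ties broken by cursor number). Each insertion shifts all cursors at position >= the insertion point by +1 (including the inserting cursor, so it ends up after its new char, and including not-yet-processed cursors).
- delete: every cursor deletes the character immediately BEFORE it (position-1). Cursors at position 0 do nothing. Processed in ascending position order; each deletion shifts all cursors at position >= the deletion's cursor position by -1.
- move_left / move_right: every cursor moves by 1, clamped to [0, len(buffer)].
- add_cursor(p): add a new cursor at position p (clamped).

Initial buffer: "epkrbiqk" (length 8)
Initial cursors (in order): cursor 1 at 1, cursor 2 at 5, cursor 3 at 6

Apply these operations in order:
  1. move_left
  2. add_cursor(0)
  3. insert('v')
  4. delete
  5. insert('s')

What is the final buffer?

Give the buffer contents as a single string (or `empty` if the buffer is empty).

Answer: ssepkrsbsiqk

Derivation:
After op 1 (move_left): buffer="epkrbiqk" (len 8), cursors c1@0 c2@4 c3@5, authorship ........
After op 2 (add_cursor(0)): buffer="epkrbiqk" (len 8), cursors c1@0 c4@0 c2@4 c3@5, authorship ........
After op 3 (insert('v')): buffer="vvepkrvbviqk" (len 12), cursors c1@2 c4@2 c2@7 c3@9, authorship 14....2.3...
After op 4 (delete): buffer="epkrbiqk" (len 8), cursors c1@0 c4@0 c2@4 c3@5, authorship ........
After op 5 (insert('s')): buffer="ssepkrsbsiqk" (len 12), cursors c1@2 c4@2 c2@7 c3@9, authorship 14....2.3...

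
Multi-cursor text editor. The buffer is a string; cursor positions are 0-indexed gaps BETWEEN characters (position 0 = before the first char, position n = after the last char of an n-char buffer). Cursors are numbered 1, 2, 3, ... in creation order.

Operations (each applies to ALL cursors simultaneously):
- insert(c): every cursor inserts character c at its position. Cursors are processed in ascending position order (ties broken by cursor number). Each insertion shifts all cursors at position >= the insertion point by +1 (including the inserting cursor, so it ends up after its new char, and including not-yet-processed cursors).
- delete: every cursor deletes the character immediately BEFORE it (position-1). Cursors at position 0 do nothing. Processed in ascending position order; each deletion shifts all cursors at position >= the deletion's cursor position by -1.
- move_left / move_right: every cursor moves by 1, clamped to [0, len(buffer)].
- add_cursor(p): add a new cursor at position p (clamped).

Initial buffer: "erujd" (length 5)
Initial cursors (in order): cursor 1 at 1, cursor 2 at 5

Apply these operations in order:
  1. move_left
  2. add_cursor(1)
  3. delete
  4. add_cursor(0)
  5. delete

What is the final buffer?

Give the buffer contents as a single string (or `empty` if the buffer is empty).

Answer: rd

Derivation:
After op 1 (move_left): buffer="erujd" (len 5), cursors c1@0 c2@4, authorship .....
After op 2 (add_cursor(1)): buffer="erujd" (len 5), cursors c1@0 c3@1 c2@4, authorship .....
After op 3 (delete): buffer="rud" (len 3), cursors c1@0 c3@0 c2@2, authorship ...
After op 4 (add_cursor(0)): buffer="rud" (len 3), cursors c1@0 c3@0 c4@0 c2@2, authorship ...
After op 5 (delete): buffer="rd" (len 2), cursors c1@0 c3@0 c4@0 c2@1, authorship ..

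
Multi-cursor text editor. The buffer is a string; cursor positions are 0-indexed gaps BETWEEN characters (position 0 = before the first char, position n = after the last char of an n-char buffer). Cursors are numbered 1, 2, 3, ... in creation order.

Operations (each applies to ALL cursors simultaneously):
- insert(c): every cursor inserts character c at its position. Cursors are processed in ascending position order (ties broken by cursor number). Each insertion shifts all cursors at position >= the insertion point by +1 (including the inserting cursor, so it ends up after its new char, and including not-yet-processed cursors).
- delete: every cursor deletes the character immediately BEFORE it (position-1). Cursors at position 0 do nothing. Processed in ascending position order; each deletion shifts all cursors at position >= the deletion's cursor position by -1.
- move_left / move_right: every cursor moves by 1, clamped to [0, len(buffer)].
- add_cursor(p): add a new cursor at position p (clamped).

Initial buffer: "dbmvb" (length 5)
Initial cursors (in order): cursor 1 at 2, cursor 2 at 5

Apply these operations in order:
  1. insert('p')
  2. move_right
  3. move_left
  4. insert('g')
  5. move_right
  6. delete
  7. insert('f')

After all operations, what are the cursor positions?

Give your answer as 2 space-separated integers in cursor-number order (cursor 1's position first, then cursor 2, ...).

Answer: 5 9

Derivation:
After op 1 (insert('p')): buffer="dbpmvbp" (len 7), cursors c1@3 c2@7, authorship ..1...2
After op 2 (move_right): buffer="dbpmvbp" (len 7), cursors c1@4 c2@7, authorship ..1...2
After op 3 (move_left): buffer="dbpmvbp" (len 7), cursors c1@3 c2@6, authorship ..1...2
After op 4 (insert('g')): buffer="dbpgmvbgp" (len 9), cursors c1@4 c2@8, authorship ..11...22
After op 5 (move_right): buffer="dbpgmvbgp" (len 9), cursors c1@5 c2@9, authorship ..11...22
After op 6 (delete): buffer="dbpgvbg" (len 7), cursors c1@4 c2@7, authorship ..11..2
After op 7 (insert('f')): buffer="dbpgfvbgf" (len 9), cursors c1@5 c2@9, authorship ..111..22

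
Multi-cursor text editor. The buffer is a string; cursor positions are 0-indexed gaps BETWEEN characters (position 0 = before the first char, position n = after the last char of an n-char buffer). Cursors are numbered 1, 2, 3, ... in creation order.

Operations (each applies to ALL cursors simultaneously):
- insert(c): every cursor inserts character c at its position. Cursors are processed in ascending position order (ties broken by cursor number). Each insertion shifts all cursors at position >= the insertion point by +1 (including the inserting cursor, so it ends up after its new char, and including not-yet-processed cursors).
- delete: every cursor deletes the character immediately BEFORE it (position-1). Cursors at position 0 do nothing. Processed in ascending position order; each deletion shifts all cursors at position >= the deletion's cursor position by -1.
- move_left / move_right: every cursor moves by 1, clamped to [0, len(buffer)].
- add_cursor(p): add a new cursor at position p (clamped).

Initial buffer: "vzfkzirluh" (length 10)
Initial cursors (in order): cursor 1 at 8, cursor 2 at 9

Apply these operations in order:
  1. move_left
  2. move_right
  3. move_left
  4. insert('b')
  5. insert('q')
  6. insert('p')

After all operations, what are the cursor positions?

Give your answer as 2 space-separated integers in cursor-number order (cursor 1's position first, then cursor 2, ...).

Answer: 10 14

Derivation:
After op 1 (move_left): buffer="vzfkzirluh" (len 10), cursors c1@7 c2@8, authorship ..........
After op 2 (move_right): buffer="vzfkzirluh" (len 10), cursors c1@8 c2@9, authorship ..........
After op 3 (move_left): buffer="vzfkzirluh" (len 10), cursors c1@7 c2@8, authorship ..........
After op 4 (insert('b')): buffer="vzfkzirblbuh" (len 12), cursors c1@8 c2@10, authorship .......1.2..
After op 5 (insert('q')): buffer="vzfkzirbqlbquh" (len 14), cursors c1@9 c2@12, authorship .......11.22..
After op 6 (insert('p')): buffer="vzfkzirbqplbqpuh" (len 16), cursors c1@10 c2@14, authorship .......111.222..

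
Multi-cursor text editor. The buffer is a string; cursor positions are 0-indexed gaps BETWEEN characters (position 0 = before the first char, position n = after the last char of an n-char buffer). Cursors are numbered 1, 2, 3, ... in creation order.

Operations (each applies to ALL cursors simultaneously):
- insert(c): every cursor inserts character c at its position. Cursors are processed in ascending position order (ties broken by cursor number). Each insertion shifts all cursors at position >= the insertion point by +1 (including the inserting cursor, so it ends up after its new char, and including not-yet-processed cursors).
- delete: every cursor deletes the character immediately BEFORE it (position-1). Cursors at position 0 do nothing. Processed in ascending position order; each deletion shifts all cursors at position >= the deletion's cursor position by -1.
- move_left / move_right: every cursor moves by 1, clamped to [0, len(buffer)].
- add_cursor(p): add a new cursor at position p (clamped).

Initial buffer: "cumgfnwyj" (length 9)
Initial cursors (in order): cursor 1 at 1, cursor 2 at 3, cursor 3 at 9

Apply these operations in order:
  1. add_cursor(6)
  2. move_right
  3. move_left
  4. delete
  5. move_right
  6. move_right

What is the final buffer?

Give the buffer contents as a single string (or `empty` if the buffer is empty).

Answer: ugfwj

Derivation:
After op 1 (add_cursor(6)): buffer="cumgfnwyj" (len 9), cursors c1@1 c2@3 c4@6 c3@9, authorship .........
After op 2 (move_right): buffer="cumgfnwyj" (len 9), cursors c1@2 c2@4 c4@7 c3@9, authorship .........
After op 3 (move_left): buffer="cumgfnwyj" (len 9), cursors c1@1 c2@3 c4@6 c3@8, authorship .........
After op 4 (delete): buffer="ugfwj" (len 5), cursors c1@0 c2@1 c4@3 c3@4, authorship .....
After op 5 (move_right): buffer="ugfwj" (len 5), cursors c1@1 c2@2 c4@4 c3@5, authorship .....
After op 6 (move_right): buffer="ugfwj" (len 5), cursors c1@2 c2@3 c3@5 c4@5, authorship .....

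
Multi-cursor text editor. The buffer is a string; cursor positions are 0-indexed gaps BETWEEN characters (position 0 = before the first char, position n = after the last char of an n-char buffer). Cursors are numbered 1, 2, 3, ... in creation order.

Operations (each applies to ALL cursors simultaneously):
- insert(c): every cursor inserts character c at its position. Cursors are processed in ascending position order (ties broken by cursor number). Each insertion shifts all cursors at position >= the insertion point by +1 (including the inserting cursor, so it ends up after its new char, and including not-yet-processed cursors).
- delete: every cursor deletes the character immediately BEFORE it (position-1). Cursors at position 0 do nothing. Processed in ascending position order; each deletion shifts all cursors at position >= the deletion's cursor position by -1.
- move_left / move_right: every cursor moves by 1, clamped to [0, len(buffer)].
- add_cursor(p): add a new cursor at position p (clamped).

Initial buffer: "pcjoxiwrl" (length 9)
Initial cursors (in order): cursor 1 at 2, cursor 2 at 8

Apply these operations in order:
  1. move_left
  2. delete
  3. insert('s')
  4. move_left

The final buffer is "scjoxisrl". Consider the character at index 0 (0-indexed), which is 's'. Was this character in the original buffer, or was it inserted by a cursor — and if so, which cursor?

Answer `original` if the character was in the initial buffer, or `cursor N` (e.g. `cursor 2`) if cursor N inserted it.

After op 1 (move_left): buffer="pcjoxiwrl" (len 9), cursors c1@1 c2@7, authorship .........
After op 2 (delete): buffer="cjoxirl" (len 7), cursors c1@0 c2@5, authorship .......
After op 3 (insert('s')): buffer="scjoxisrl" (len 9), cursors c1@1 c2@7, authorship 1.....2..
After op 4 (move_left): buffer="scjoxisrl" (len 9), cursors c1@0 c2@6, authorship 1.....2..
Authorship (.=original, N=cursor N): 1 . . . . . 2 . .
Index 0: author = 1

Answer: cursor 1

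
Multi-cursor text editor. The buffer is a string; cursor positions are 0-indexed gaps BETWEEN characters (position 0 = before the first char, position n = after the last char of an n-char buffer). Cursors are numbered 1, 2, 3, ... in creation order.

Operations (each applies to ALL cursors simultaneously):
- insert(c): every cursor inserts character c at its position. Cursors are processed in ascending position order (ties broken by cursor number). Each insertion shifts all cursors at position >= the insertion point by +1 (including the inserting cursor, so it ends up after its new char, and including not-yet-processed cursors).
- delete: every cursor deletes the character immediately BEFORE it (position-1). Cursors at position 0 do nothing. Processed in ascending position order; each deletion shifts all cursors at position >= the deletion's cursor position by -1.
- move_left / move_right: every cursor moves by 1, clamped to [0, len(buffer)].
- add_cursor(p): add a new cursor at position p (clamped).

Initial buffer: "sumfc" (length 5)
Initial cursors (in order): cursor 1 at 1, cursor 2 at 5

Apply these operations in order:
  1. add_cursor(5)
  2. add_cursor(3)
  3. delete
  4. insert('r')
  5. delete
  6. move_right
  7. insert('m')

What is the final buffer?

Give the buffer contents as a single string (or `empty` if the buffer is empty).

After op 1 (add_cursor(5)): buffer="sumfc" (len 5), cursors c1@1 c2@5 c3@5, authorship .....
After op 2 (add_cursor(3)): buffer="sumfc" (len 5), cursors c1@1 c4@3 c2@5 c3@5, authorship .....
After op 3 (delete): buffer="u" (len 1), cursors c1@0 c2@1 c3@1 c4@1, authorship .
After op 4 (insert('r')): buffer="rurrr" (len 5), cursors c1@1 c2@5 c3@5 c4@5, authorship 1.234
After op 5 (delete): buffer="u" (len 1), cursors c1@0 c2@1 c3@1 c4@1, authorship .
After op 6 (move_right): buffer="u" (len 1), cursors c1@1 c2@1 c3@1 c4@1, authorship .
After op 7 (insert('m')): buffer="ummmm" (len 5), cursors c1@5 c2@5 c3@5 c4@5, authorship .1234

Answer: ummmm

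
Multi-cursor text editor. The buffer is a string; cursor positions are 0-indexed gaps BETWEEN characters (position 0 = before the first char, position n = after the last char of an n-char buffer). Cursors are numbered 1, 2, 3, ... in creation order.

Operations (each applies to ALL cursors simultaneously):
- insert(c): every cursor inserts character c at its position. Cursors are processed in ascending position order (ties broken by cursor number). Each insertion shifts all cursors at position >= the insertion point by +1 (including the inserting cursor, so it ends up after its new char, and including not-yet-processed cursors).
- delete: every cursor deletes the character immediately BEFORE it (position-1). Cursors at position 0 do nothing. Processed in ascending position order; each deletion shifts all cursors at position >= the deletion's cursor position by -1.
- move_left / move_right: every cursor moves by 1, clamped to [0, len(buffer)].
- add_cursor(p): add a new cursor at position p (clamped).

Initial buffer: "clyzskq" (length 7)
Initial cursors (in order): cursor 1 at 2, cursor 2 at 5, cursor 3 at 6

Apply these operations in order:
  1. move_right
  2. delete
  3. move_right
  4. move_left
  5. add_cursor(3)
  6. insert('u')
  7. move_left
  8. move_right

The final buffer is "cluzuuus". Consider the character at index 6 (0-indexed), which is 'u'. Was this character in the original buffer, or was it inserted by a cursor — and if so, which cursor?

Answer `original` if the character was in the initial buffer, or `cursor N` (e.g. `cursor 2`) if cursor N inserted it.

After op 1 (move_right): buffer="clyzskq" (len 7), cursors c1@3 c2@6 c3@7, authorship .......
After op 2 (delete): buffer="clzs" (len 4), cursors c1@2 c2@4 c3@4, authorship ....
After op 3 (move_right): buffer="clzs" (len 4), cursors c1@3 c2@4 c3@4, authorship ....
After op 4 (move_left): buffer="clzs" (len 4), cursors c1@2 c2@3 c3@3, authorship ....
After op 5 (add_cursor(3)): buffer="clzs" (len 4), cursors c1@2 c2@3 c3@3 c4@3, authorship ....
After op 6 (insert('u')): buffer="cluzuuus" (len 8), cursors c1@3 c2@7 c3@7 c4@7, authorship ..1.234.
After op 7 (move_left): buffer="cluzuuus" (len 8), cursors c1@2 c2@6 c3@6 c4@6, authorship ..1.234.
After op 8 (move_right): buffer="cluzuuus" (len 8), cursors c1@3 c2@7 c3@7 c4@7, authorship ..1.234.
Authorship (.=original, N=cursor N): . . 1 . 2 3 4 .
Index 6: author = 4

Answer: cursor 4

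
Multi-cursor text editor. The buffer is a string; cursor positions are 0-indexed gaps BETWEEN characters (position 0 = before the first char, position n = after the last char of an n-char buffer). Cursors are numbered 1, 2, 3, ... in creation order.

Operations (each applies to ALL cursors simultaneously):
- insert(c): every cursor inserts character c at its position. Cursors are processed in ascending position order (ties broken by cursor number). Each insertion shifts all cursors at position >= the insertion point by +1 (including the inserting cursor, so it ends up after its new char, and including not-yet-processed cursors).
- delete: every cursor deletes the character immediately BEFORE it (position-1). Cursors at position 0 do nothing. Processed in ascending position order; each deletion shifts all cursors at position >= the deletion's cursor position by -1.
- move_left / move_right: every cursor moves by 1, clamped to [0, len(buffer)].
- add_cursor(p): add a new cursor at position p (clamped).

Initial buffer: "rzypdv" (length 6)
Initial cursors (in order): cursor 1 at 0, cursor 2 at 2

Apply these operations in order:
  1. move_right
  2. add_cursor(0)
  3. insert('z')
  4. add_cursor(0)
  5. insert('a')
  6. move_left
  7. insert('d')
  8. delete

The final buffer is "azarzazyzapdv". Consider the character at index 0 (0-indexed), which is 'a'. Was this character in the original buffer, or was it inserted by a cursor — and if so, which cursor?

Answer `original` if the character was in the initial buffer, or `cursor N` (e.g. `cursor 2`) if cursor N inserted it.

After op 1 (move_right): buffer="rzypdv" (len 6), cursors c1@1 c2@3, authorship ......
After op 2 (add_cursor(0)): buffer="rzypdv" (len 6), cursors c3@0 c1@1 c2@3, authorship ......
After op 3 (insert('z')): buffer="zrzzyzpdv" (len 9), cursors c3@1 c1@3 c2@6, authorship 3.1..2...
After op 4 (add_cursor(0)): buffer="zrzzyzpdv" (len 9), cursors c4@0 c3@1 c1@3 c2@6, authorship 3.1..2...
After op 5 (insert('a')): buffer="azarzazyzapdv" (len 13), cursors c4@1 c3@3 c1@6 c2@10, authorship 433.11..22...
After op 6 (move_left): buffer="azarzazyzapdv" (len 13), cursors c4@0 c3@2 c1@5 c2@9, authorship 433.11..22...
After op 7 (insert('d')): buffer="dazdarzdazyzdapdv" (len 17), cursors c4@1 c3@4 c1@8 c2@13, authorship 44333.111..222...
After op 8 (delete): buffer="azarzazyzapdv" (len 13), cursors c4@0 c3@2 c1@5 c2@9, authorship 433.11..22...
Authorship (.=original, N=cursor N): 4 3 3 . 1 1 . . 2 2 . . .
Index 0: author = 4

Answer: cursor 4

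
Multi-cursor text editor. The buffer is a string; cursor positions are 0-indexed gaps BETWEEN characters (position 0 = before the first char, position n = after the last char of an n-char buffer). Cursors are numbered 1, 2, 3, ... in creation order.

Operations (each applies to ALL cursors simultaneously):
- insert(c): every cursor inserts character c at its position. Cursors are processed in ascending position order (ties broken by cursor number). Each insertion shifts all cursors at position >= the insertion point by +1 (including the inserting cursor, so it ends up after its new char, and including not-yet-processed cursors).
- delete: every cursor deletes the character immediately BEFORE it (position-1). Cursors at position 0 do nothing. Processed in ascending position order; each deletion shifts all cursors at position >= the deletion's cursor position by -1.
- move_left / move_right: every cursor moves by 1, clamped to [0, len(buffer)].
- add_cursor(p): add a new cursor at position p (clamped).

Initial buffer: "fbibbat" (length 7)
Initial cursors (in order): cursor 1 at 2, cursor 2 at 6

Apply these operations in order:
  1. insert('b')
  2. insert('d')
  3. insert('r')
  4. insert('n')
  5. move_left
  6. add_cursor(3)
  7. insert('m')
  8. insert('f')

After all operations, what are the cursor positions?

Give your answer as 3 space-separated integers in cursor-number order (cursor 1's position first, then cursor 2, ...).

Answer: 9 19 5

Derivation:
After op 1 (insert('b')): buffer="fbbibbabt" (len 9), cursors c1@3 c2@8, authorship ..1....2.
After op 2 (insert('d')): buffer="fbbdibbabdt" (len 11), cursors c1@4 c2@10, authorship ..11....22.
After op 3 (insert('r')): buffer="fbbdribbabdrt" (len 13), cursors c1@5 c2@12, authorship ..111....222.
After op 4 (insert('n')): buffer="fbbdrnibbabdrnt" (len 15), cursors c1@6 c2@14, authorship ..1111....2222.
After op 5 (move_left): buffer="fbbdrnibbabdrnt" (len 15), cursors c1@5 c2@13, authorship ..1111....2222.
After op 6 (add_cursor(3)): buffer="fbbdrnibbabdrnt" (len 15), cursors c3@3 c1@5 c2@13, authorship ..1111....2222.
After op 7 (insert('m')): buffer="fbbmdrmnibbabdrmnt" (len 18), cursors c3@4 c1@7 c2@16, authorship ..131111....22222.
After op 8 (insert('f')): buffer="fbbmfdrmfnibbabdrmfnt" (len 21), cursors c3@5 c1@9 c2@19, authorship ..13311111....222222.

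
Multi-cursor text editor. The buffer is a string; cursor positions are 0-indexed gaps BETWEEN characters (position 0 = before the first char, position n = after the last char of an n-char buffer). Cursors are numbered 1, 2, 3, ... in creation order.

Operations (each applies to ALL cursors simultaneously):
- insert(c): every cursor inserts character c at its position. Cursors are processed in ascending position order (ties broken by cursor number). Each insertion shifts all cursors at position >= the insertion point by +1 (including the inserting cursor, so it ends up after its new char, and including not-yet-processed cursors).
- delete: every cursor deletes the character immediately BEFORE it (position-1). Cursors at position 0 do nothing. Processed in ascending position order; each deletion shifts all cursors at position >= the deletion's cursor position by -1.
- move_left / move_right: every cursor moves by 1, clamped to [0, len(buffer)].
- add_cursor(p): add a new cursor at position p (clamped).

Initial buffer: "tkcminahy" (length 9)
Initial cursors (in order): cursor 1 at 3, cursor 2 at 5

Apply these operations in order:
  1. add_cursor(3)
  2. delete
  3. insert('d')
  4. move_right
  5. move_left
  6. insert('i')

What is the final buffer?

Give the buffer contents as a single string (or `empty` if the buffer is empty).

After op 1 (add_cursor(3)): buffer="tkcminahy" (len 9), cursors c1@3 c3@3 c2@5, authorship .........
After op 2 (delete): buffer="tmnahy" (len 6), cursors c1@1 c3@1 c2@2, authorship ......
After op 3 (insert('d')): buffer="tddmdnahy" (len 9), cursors c1@3 c3@3 c2@5, authorship .13.2....
After op 4 (move_right): buffer="tddmdnahy" (len 9), cursors c1@4 c3@4 c2@6, authorship .13.2....
After op 5 (move_left): buffer="tddmdnahy" (len 9), cursors c1@3 c3@3 c2@5, authorship .13.2....
After op 6 (insert('i')): buffer="tddiimdinahy" (len 12), cursors c1@5 c3@5 c2@8, authorship .1313.22....

Answer: tddiimdinahy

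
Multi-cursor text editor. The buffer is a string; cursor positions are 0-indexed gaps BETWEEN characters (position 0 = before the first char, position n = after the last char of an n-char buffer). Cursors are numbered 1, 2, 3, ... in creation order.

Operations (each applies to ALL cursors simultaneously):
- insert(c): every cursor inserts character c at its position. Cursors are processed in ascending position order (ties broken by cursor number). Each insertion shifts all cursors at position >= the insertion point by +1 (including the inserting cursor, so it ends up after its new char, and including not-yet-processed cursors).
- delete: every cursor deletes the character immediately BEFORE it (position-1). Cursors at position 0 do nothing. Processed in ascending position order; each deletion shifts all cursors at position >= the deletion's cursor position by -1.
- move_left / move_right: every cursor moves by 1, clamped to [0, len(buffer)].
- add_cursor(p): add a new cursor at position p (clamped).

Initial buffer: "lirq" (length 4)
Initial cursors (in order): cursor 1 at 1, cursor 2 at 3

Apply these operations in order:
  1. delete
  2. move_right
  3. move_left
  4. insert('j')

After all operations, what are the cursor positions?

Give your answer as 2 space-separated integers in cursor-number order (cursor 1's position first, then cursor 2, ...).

After op 1 (delete): buffer="iq" (len 2), cursors c1@0 c2@1, authorship ..
After op 2 (move_right): buffer="iq" (len 2), cursors c1@1 c2@2, authorship ..
After op 3 (move_left): buffer="iq" (len 2), cursors c1@0 c2@1, authorship ..
After op 4 (insert('j')): buffer="jijq" (len 4), cursors c1@1 c2@3, authorship 1.2.

Answer: 1 3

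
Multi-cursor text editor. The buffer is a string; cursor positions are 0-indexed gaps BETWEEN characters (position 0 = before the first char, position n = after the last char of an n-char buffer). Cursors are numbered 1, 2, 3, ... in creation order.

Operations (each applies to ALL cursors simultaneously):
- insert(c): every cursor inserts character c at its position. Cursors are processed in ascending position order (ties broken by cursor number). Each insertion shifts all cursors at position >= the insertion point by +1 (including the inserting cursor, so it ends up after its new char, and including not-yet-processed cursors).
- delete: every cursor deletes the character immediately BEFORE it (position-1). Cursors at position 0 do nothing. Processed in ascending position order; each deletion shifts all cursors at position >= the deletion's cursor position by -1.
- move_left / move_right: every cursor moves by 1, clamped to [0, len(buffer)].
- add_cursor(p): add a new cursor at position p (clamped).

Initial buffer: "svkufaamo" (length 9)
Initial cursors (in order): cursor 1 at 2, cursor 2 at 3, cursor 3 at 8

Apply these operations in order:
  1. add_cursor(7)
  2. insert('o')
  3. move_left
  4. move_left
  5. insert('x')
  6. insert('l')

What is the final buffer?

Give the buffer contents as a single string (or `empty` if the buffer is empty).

After op 1 (add_cursor(7)): buffer="svkufaamo" (len 9), cursors c1@2 c2@3 c4@7 c3@8, authorship .........
After op 2 (insert('o')): buffer="svokoufaaomoo" (len 13), cursors c1@3 c2@5 c4@10 c3@12, authorship ..1.2....4.3.
After op 3 (move_left): buffer="svokoufaaomoo" (len 13), cursors c1@2 c2@4 c4@9 c3@11, authorship ..1.2....4.3.
After op 4 (move_left): buffer="svokoufaaomoo" (len 13), cursors c1@1 c2@3 c4@8 c3@10, authorship ..1.2....4.3.
After op 5 (insert('x')): buffer="sxvoxkoufaxaoxmoo" (len 17), cursors c1@2 c2@5 c4@11 c3@14, authorship .1.12.2...4.43.3.
After op 6 (insert('l')): buffer="sxlvoxlkoufaxlaoxlmoo" (len 21), cursors c1@3 c2@7 c4@14 c3@18, authorship .11.122.2...44.433.3.

Answer: sxlvoxlkoufaxlaoxlmoo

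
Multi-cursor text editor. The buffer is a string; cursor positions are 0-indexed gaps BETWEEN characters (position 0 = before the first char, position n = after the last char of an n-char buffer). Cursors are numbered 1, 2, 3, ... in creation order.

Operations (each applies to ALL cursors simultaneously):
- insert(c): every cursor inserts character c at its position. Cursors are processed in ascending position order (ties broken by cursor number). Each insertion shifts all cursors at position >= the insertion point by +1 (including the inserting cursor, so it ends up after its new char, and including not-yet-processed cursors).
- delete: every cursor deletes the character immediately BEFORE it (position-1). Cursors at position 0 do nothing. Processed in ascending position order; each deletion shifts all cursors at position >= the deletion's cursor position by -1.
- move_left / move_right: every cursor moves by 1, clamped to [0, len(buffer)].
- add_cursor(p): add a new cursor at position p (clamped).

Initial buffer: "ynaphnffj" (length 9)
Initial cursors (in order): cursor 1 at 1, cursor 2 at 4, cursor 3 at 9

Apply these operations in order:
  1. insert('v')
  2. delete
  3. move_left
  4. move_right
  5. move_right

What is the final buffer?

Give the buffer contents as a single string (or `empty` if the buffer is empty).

Answer: ynaphnffj

Derivation:
After op 1 (insert('v')): buffer="yvnapvhnffjv" (len 12), cursors c1@2 c2@6 c3@12, authorship .1...2.....3
After op 2 (delete): buffer="ynaphnffj" (len 9), cursors c1@1 c2@4 c3@9, authorship .........
After op 3 (move_left): buffer="ynaphnffj" (len 9), cursors c1@0 c2@3 c3@8, authorship .........
After op 4 (move_right): buffer="ynaphnffj" (len 9), cursors c1@1 c2@4 c3@9, authorship .........
After op 5 (move_right): buffer="ynaphnffj" (len 9), cursors c1@2 c2@5 c3@9, authorship .........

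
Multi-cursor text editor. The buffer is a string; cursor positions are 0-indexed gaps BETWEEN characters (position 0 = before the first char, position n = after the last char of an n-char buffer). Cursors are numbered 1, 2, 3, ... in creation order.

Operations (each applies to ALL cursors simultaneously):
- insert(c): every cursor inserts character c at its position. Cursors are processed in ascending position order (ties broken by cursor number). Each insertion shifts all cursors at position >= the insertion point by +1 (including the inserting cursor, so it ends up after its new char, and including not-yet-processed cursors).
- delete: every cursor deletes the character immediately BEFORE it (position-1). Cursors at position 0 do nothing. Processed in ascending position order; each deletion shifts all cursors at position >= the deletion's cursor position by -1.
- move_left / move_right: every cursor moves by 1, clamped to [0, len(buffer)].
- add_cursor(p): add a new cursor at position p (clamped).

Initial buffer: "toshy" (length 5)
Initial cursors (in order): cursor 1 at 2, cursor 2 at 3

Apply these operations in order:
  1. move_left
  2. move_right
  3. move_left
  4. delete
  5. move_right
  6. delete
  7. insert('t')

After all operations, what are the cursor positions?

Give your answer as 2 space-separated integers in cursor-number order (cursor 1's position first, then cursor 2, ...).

After op 1 (move_left): buffer="toshy" (len 5), cursors c1@1 c2@2, authorship .....
After op 2 (move_right): buffer="toshy" (len 5), cursors c1@2 c2@3, authorship .....
After op 3 (move_left): buffer="toshy" (len 5), cursors c1@1 c2@2, authorship .....
After op 4 (delete): buffer="shy" (len 3), cursors c1@0 c2@0, authorship ...
After op 5 (move_right): buffer="shy" (len 3), cursors c1@1 c2@1, authorship ...
After op 6 (delete): buffer="hy" (len 2), cursors c1@0 c2@0, authorship ..
After op 7 (insert('t')): buffer="tthy" (len 4), cursors c1@2 c2@2, authorship 12..

Answer: 2 2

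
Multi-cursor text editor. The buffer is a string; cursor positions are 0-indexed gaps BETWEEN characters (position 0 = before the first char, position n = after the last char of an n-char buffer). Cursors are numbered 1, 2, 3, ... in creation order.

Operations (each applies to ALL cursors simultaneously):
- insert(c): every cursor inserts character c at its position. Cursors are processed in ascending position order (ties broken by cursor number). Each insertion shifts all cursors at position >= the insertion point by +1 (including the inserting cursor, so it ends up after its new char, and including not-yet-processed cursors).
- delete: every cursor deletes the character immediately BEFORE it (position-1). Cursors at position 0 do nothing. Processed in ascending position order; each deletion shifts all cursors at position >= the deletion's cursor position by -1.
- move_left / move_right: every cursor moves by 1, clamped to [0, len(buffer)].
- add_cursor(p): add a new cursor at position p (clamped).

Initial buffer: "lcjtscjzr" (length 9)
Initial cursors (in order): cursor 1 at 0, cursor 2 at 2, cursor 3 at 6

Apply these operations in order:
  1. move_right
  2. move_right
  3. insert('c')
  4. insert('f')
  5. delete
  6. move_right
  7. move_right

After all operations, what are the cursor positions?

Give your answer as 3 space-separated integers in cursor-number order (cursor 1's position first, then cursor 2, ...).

After op 1 (move_right): buffer="lcjtscjzr" (len 9), cursors c1@1 c2@3 c3@7, authorship .........
After op 2 (move_right): buffer="lcjtscjzr" (len 9), cursors c1@2 c2@4 c3@8, authorship .........
After op 3 (insert('c')): buffer="lccjtcscjzcr" (len 12), cursors c1@3 c2@6 c3@11, authorship ..1..2....3.
After op 4 (insert('f')): buffer="lccfjtcfscjzcfr" (len 15), cursors c1@4 c2@8 c3@14, authorship ..11..22....33.
After op 5 (delete): buffer="lccjtcscjzcr" (len 12), cursors c1@3 c2@6 c3@11, authorship ..1..2....3.
After op 6 (move_right): buffer="lccjtcscjzcr" (len 12), cursors c1@4 c2@7 c3@12, authorship ..1..2....3.
After op 7 (move_right): buffer="lccjtcscjzcr" (len 12), cursors c1@5 c2@8 c3@12, authorship ..1..2....3.

Answer: 5 8 12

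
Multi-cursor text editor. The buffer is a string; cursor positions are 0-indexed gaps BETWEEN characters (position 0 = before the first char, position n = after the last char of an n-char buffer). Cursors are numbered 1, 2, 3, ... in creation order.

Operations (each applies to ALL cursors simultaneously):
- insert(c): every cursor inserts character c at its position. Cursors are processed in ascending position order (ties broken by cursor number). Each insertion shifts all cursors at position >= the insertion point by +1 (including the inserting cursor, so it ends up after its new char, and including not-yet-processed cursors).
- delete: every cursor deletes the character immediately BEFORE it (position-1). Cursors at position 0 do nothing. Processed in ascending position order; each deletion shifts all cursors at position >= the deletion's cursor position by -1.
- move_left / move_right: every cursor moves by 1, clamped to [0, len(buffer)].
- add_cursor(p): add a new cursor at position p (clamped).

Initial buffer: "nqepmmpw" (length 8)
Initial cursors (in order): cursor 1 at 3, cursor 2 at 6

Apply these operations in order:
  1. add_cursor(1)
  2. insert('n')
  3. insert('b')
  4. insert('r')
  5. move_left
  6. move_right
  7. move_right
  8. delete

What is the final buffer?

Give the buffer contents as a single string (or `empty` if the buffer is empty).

After op 1 (add_cursor(1)): buffer="nqepmmpw" (len 8), cursors c3@1 c1@3 c2@6, authorship ........
After op 2 (insert('n')): buffer="nnqenpmmnpw" (len 11), cursors c3@2 c1@5 c2@9, authorship .3..1...2..
After op 3 (insert('b')): buffer="nnbqenbpmmnbpw" (len 14), cursors c3@3 c1@7 c2@12, authorship .33..11...22..
After op 4 (insert('r')): buffer="nnbrqenbrpmmnbrpw" (len 17), cursors c3@4 c1@9 c2@15, authorship .333..111...222..
After op 5 (move_left): buffer="nnbrqenbrpmmnbrpw" (len 17), cursors c3@3 c1@8 c2@14, authorship .333..111...222..
After op 6 (move_right): buffer="nnbrqenbrpmmnbrpw" (len 17), cursors c3@4 c1@9 c2@15, authorship .333..111...222..
After op 7 (move_right): buffer="nnbrqenbrpmmnbrpw" (len 17), cursors c3@5 c1@10 c2@16, authorship .333..111...222..
After op 8 (delete): buffer="nnbrenbrmmnbrw" (len 14), cursors c3@4 c1@8 c2@13, authorship .333.111..222.

Answer: nnbrenbrmmnbrw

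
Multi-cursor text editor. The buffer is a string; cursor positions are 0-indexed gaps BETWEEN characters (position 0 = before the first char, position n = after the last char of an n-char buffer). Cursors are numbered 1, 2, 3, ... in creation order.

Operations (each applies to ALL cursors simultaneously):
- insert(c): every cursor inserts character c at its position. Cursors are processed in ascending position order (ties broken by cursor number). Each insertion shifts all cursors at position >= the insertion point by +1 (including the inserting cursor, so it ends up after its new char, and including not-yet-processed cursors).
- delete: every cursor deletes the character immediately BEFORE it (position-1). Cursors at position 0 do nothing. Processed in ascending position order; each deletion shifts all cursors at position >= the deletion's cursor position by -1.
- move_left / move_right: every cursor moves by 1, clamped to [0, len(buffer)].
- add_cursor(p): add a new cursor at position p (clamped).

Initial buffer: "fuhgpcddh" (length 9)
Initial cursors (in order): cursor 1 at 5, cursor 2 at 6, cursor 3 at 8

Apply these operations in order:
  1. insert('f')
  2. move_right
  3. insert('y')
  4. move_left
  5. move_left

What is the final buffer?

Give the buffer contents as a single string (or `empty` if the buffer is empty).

Answer: fuhgpfcyfdydfhy

Derivation:
After op 1 (insert('f')): buffer="fuhgpfcfddfh" (len 12), cursors c1@6 c2@8 c3@11, authorship .....1.2..3.
After op 2 (move_right): buffer="fuhgpfcfddfh" (len 12), cursors c1@7 c2@9 c3@12, authorship .....1.2..3.
After op 3 (insert('y')): buffer="fuhgpfcyfdydfhy" (len 15), cursors c1@8 c2@11 c3@15, authorship .....1.12.2.3.3
After op 4 (move_left): buffer="fuhgpfcyfdydfhy" (len 15), cursors c1@7 c2@10 c3@14, authorship .....1.12.2.3.3
After op 5 (move_left): buffer="fuhgpfcyfdydfhy" (len 15), cursors c1@6 c2@9 c3@13, authorship .....1.12.2.3.3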